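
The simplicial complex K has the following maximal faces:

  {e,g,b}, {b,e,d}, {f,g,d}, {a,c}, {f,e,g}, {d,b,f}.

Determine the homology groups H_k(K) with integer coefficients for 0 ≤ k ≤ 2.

We work with the vertex ordering a < b < c < d < e < f < g. The simplices of K, each written with vertices in increasing order, are:

  0-simplices (7): a, b, c, d, e, f, g
  1-simplices (11): ac, bd, be, bf, bg, de, df, dg, ef, eg, fg
  2-simplices (5): bde, bdf, beg, dfg, efg

Hence C_0 ≅ Z^7, C_1 ≅ Z^11, C_2 ≅ Z^5.

The boundary map ∂_1: C_1 → C_0 sends each edge [p,q] (with p < q) to q − p. For instance
  ∂bd = d − b.
The resulting 7×11 matrix has rank 5, and its Smith normal form has invariant factors (1,1,1,1,1).

Boundary ∂_2: C_2 → C_1 maps a triangle to the signed sum of its edges. For instance
  ∂bdf = df − bf + bd,
  ∂bde = de − be + bd.
The resulting 11×5 matrix has rank 5, and its Smith normal form has invariant factors (1,1,1,1,1).

Now H_k = ker ∂_k / im ∂_{k+1}, so:

  H_0: rank C_0 − rank ∂_1 = 7 − 5 = 2, and the invariant factors of ∂_1 are all 1, so H_0 = Z^2.
  H_1: rank ker ∂_1 − rank ∂_2 = (11 − 5) − 5 = 1, and the invariant factors of ∂_2 are all 1, so H_1 = Z.
  H_2: rank ker ∂_2 − rank ∂_3 = (5 − 5) − 0 = 0, and there is no ∂_3, so H_2 = 0.

(K is a triangulation of the disjoint union of the 1-simplex and the Möbius band.)

H_0 ≅ Z^2,  H_1 ≅ Z,  H_2 = 0.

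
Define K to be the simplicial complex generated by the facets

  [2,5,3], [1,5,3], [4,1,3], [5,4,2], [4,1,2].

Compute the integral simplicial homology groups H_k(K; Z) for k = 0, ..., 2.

Order the vertices as 1 < 2 < 3 < 4 < 5. Listing each simplex with vertices in this order, K has dimension 2 with simplices:

  0-simplices (5): [1], [2], [3], [4], [5]
  1-simplices (10): [1,2], [1,3], [1,4], [1,5], [2,3], [2,4], [2,5], [3,4], [3,5], [4,5]
  2-simplices (5): [1,2,4], [1,3,4], [1,3,5], [2,3,5], [2,4,5]

giving chain groups C_0 ≅ Z^5, C_1 ≅ Z^10, C_2 ≅ Z^5.

The boundary map ∂_1: C_1 → C_0 maps an edge to its endpoints' difference, ∂[p,q] = q − p.
The resulting 5×10 matrix has rank 4, and its Smith normal form has invariant factors (1,1,1,1).

Boundary ∂_2: C_2 → C_1 sends each 2-simplex [p,q,r] to [q,r] − [p,r] + [p,q]. For instance
  ∂[2,4,5] = [4,5] − [2,5] + [2,4],
  ∂[2,3,5] = [3,5] − [2,5] + [2,3].
This gives a 10×5 integer matrix of rank 5; reducing to Smith normal form yields diagonal entries (1,1,1,1,1).

Computing H_k = (kernel of ∂_k) / (image of ∂_{k+1}):

  H_0: rank C_0 − rank ∂_1 = 5 − 4 = 1, and the invariant factors of ∂_1 are all 1, so H_0 = Z.
  H_1: rank ker ∂_1 − rank ∂_2 = (10 − 4) − 5 = 1, and the invariant factors of ∂_2 are all 1, so H_1 = Z.
  H_2: rank ker ∂_2 − rank ∂_3 = (5 − 5) − 0 = 0, and there is no ∂_3, so H_2 = 0.

As a check, the Euler characteristic is 5 − 10 + 5 = 0, which agrees with 1 − 1 + 0 = 0.

H_0 = Z,  H_1 = Z,  H_2 = 0.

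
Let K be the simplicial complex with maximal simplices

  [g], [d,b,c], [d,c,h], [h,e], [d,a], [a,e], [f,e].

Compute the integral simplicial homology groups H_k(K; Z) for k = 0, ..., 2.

Take the total order a < b < c < d < e < f < g < h on the vertex set. Then K (dimension 2) consists of the simplices:

  0-simplices (8): a, b, c, d, e, f, g, h
  1-simplices (9): ad, ae, bc, bd, cd, ch, dh, ef, eh
  2-simplices (2): bcd, cdh

so the chain groups are C_0 ≅ Z^8, C_1 ≅ Z^9, C_2 ≅ Z^2.

The boundary map ∂_1: C_1 → C_0 sends each edge [p,q] (with p < q) to q − p.
As a 8×9 matrix over Z this has rank 6, with invariant factors (1,1,1,1,1,1).

∂_2: C_2 → C_1 maps a triangle to the signed sum of its edges. For instance
  ∂cdh = dh − ch + cd,
  ∂bcd = cd − bd + bc.
The 9×2 boundary matrix has rank 2 and Smith normal form diag(1,1).

Reading off H_k = ker ∂_k / im ∂_{k+1}:

  H_0: rank C_0 − rank ∂_1 = 8 − 6 = 2, and the invariant factors of ∂_1 are all 1, so H_0 = Z^2.
  H_1: rank ker ∂_1 − rank ∂_2 = (9 − 6) − 2 = 1, and the invariant factors of ∂_2 are all 1, so H_1 = Z.
  H_2: rank ker ∂_2 − rank ∂_3 = (2 − 2) − 0 = 0, and there is no ∂_3, so H_2 = 0.

H_0 = Z^2,  H_1 = Z,  H_2 = 0.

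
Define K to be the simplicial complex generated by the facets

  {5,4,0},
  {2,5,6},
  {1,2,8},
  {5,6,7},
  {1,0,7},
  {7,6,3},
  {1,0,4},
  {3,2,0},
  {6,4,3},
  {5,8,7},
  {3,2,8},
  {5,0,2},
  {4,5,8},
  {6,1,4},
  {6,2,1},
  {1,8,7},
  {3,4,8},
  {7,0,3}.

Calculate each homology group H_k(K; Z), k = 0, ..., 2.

H_0 ≅ Z,  H_1 ≅ Z^2,  H_2 ≅ Z.

We work with the vertex ordering 0 < 1 < 2 < 3 < 4 < 5 < 6 < 7 < 8. The simplices of K, each written with vertices in increasing order, are:

  0-simplices (9): [0], [1], [2], [3], [4], [5], [6], [7], [8]
  1-simplices (27): (27 of them)
  2-simplices (18): [0,1,4], [0,1,7], [0,2,3], [0,2,5], [0,3,7], [0,4,5], [1,2,6], [1,2,8], [1,4,6], [1,7,8], [2,3,8], [2,5,6], [3,4,6], [3,4,8], [3,6,7], [4,5,8], [5,6,7], [5,7,8]

Hence C_0 ≅ Z^9, C_1 ≅ Z^27, C_2 ≅ Z^18.

Boundary ∂_1: C_1 → C_0 maps an edge to its endpoints' difference, ∂[p,q] = q − p. For instance
  ∂[5,7] = [7] − [5].
The resulting 9×27 matrix has rank 8, and its Smith normal form has invariant factors (1,1,1,1,1,1,1,1).

The boundary map ∂_2: C_2 → C_1 sends each 2-simplex [p,q,r] to [q,r] − [p,r] + [p,q]. For instance
  ∂[1,4,6] = [4,6] − [1,6] + [1,4],
  ∂[5,6,7] = [6,7] − [5,7] + [5,6].
The resulting 27×18 matrix has rank 17, and its Smith normal form has invariant factors (1,1,1,1,1,1,1,1,1,1,1,1,1,1,1,1,1).

Reading off H_k = ker ∂_k / im ∂_{k+1}:

  H_0: rank C_0 − rank ∂_1 = 9 − 8 = 1, and the invariant factors of ∂_1 are all 1, so H_0 ≅ Z.
  H_1: rank ker ∂_1 − rank ∂_2 = (27 − 8) − 17 = 2, and the invariant factors of ∂_2 are all 1, so H_1 ≅ Z^2.
  H_2: rank ker ∂_2 − rank ∂_3 = (18 − 17) − 0 = 1, and there is no ∂_3, so H_2 ≅ Z.

As a check, the Euler characteristic is 9 − 27 + 18 = 0, which agrees with 1 − 2 + 1 = 0.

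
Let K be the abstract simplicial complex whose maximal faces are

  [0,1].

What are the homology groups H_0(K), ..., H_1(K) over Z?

H_0 = Z,  H_1 = 0.

Fix the vertex order 0 < 1 and write every simplex with vertices in increasing order. Then dim K = 1 and the simplices of K are:

  0-simplices (2): [0], [1]
  1-simplices (1): [0,1]

Hence C_0 ≅ Z^2, C_1 ≅ Z^1.

Boundary ∂_1: C_1 → C_0 maps an edge to its endpoints' difference, ∂[p,q] = q − p. For instance
  ∂[0,1] = [1] − [0].
This gives a 2×1 integer matrix of rank 1; reducing to Smith normal form yields diagonal entries (1).

Now H_k = ker ∂_k / im ∂_{k+1}, so:

  H_0: rank C_0 − rank ∂_1 = 2 − 1 = 1, and the invariant factors of ∂_1 are all 1, so H_0 = Z.
  H_1: rank ker ∂_1 − rank ∂_2 = (1 − 1) − 0 = 0, and there is no ∂_2, so H_1 = 0.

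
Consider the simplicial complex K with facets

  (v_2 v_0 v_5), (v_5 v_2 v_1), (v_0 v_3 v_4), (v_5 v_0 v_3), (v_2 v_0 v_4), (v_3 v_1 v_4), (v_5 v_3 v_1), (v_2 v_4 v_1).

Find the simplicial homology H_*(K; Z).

Order the vertices as v_0 < v_1 < v_2 < v_3 < v_4 < v_5. Listing each simplex with vertices in this order, K has dimension 2 with simplices:

  0-simplices (6): [v_0], [v_1], [v_2], [v_3], [v_4], [v_5]
  1-simplices (12): [v_0,v_2], [v_0,v_3], [v_0,v_4], [v_0,v_5], [v_1,v_2], [v_1,v_3], [v_1,v_4], [v_1,v_5], [v_2,v_4], [v_2,v_5], [v_3,v_4], [v_3,v_5]
  2-simplices (8): [v_0,v_2,v_4], [v_0,v_2,v_5], [v_0,v_3,v_4], [v_0,v_3,v_5], [v_1,v_2,v_4], [v_1,v_2,v_5], [v_1,v_3,v_4], [v_1,v_3,v_5]

Hence C_0 ≅ Z^6, C_1 ≅ Z^12, C_2 ≅ Z^8.

The boundary map ∂_1: C_1 → C_0 maps an edge to its endpoints' difference, ∂[p,q] = q − p. For instance
  ∂[v_0,v_3] = [v_3] − [v_0].
This gives a 6×12 integer matrix of rank 5; reducing to Smith normal form yields diagonal entries (1,1,1,1,1).

The boundary map ∂_2: C_2 → C_1 sends each 2-simplex [p,q,r] to [q,r] − [p,r] + [p,q]. For instance
  ∂[v_0,v_3,v_4] = [v_3,v_4] − [v_0,v_4] + [v_0,v_3],
  ∂[v_0,v_2,v_4] = [v_2,v_4] − [v_0,v_4] + [v_0,v_2].
The 12×8 boundary matrix has rank 7 and Smith normal form diag(1,1,1,1,1,1,1).

Now H_k = ker ∂_k / im ∂_{k+1}, so:

  H_0: rank C_0 − rank ∂_1 = 6 − 5 = 1, and the invariant factors of ∂_1 are all 1, so H_0 = Z.
  H_1: rank ker ∂_1 − rank ∂_2 = (12 − 5) − 7 = 0, and the invariant factors of ∂_2 are all 1, so H_1 = 0.
  H_2: rank ker ∂_2 − rank ∂_3 = (8 − 7) − 0 = 1, and there is no ∂_3, so H_2 = Z.

H_0 = Z,  H_1 = 0,  H_2 = Z.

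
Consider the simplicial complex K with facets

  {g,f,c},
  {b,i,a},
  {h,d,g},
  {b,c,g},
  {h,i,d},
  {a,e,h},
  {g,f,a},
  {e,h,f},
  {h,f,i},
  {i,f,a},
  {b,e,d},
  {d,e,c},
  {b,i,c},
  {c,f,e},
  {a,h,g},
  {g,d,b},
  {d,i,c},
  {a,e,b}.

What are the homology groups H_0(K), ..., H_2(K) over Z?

H_0 = Z,  H_1 = Z × Z/2,  H_2 = 0.

Fix the vertex order a < b < c < d < e < f < g < h < i and write every simplex with vertices in increasing order. Then dim K = 2 and the simplices of K are:

  0-simplices (9): a, b, c, d, e, f, g, h, i
  1-simplices (27): ab, ae, af, ag, ah, ai, bc, bd, be, bg, bi, cd, ce, cf, cg, ci, de, dg, dh, di, ef, eh, fg, fh, fi, gh, hi
  2-simplices (18): abe, abi, aeh, afg, afi, agh, bcg, bci, bde, bdg, cde, cdi, cef, cfg, dgh, dhi, efh, fhi

giving chain groups C_0 ≅ Z^9, C_1 ≅ Z^27, C_2 ≅ Z^18.

Boundary ∂_1: C_1 → C_0 sends each edge [p,q] (with p < q) to q − p.
This gives a 9×27 integer matrix of rank 8; reducing to Smith normal form yields diagonal entries (1,1,1,1,1,1,1,1).

Boundary ∂_2: C_2 → C_1 acts by ∂[p,q,r] = [q,r] − [p,r] + [p,q]. For instance
  ∂cfg = fg − cg + cf,
  ∂cde = de − ce + cd.
As a 27×18 matrix over Z this has rank 18, with invariant factors (1,1,1,1,1,1,1,1,1,1,1,1,1,1,1,1,1,2).

Now H_k = ker ∂_k / im ∂_{k+1}, so:

  H_0: rank C_0 − rank ∂_1 = 9 − 8 = 1, and the invariant factors of ∂_1 are all 1, so H_0 = Z.
  H_1: rank ker ∂_1 − rank ∂_2 = (27 − 8) − 18 = 1, and ∂_2 has invariant factor 2 > 1, so H_1 = Z × Z/2.
  H_2: rank ker ∂_2 − rank ∂_3 = (18 − 18) − 0 = 0, and there is no ∂_3, so H_2 = 0.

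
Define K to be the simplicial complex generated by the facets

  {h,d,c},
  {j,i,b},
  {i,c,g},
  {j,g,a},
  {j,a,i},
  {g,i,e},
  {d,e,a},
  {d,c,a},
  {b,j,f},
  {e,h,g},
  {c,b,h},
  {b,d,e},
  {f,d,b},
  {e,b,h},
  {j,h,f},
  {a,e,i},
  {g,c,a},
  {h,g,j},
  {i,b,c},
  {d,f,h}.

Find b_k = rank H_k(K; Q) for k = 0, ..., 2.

b_0 = 1, b_1 = 1, b_2 = 0.

Fix the vertex order a < b < c < d < e < f < g < h < i < j and write every simplex with vertices in increasing order. Then dim K = 2 and the simplices of K are:

  0-simplices (10): a, b, c, d, e, f, g, h, i, j
  1-simplices (30): ac, ad, ae, ag, ai, aj, bc, bd, be, bf, bh, bi, bj, cd, cg, ch, ci, de, df, dh, eg, eh, ei, fh, fj, gh, gi, gj, hj, ij
  2-simplices (20): acd, acg, ade, aei, agj, aij, bch, bci, bde, bdf, beh, bfj, bij, cdh, cgi, dfh, egh, egi, fhj, ghj

so the chain groups are C_0 ≅ Z^10, C_1 ≅ Z^30, C_2 ≅ Z^20.

The boundary map ∂_1: C_1 → C_0 is given by ∂[p,q] = [q] − [p]. For instance
  ∂bh = h − b.
This gives a 10×30 integer matrix of rank 9; reducing to Smith normal form yields diagonal entries (1,1,1,1,1,1,1,1,1).

The boundary map ∂_2: C_2 → C_1 sends each 2-simplex [p,q,r] to [q,r] − [p,r] + [p,q]. For instance
  ∂egh = gh − eh + eg,
  ∂beh = eh − bh + be.
This gives a 30×20 integer matrix of rank 20; reducing to Smith normal form yields diagonal entries (1,1,1,1,1,1,1,1,1,1,1,1,1,1,1,1,1,1,1,2).

Reading off H_k = ker ∂_k / im ∂_{k+1}:

  H_0: rank C_0 − rank ∂_1 = 10 − 9 = 1, and the invariant factors of ∂_1 are all 1, so H_0 ≅ Z.
  H_1: rank ker ∂_1 − rank ∂_2 = (30 − 9) − 20 = 1, and ∂_2 has invariant factor 2 > 1, so H_1 ≅ Z ⊕ Z/2.
  H_2: rank ker ∂_2 − rank ∂_3 = (20 − 20) − 0 = 0, and there is no ∂_3, so H_2 ≅ 0.

(K is a triangulation of the Klein bottle.)

Hence the Betti numbers are b_0 = 1, b_1 = 1, b_2 = 0.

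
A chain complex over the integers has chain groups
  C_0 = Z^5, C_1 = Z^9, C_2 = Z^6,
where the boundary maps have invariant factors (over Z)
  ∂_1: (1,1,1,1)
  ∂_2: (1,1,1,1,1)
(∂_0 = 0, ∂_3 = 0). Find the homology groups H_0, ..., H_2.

H_0 ≅ Z,  H_1 = 0,  H_2 ≅ Z.

H_0: b_0 = 5 − 0 − 4 = 1; torsion from ∂_1 factors > 1: none. So H_0 ≅ Z.
H_1: b_1 = 9 − 4 − 5 = 0; torsion from ∂_2 factors > 1: none. So H_1 ≅ 0.
H_2: b_2 = 6 − 5 − 0 = 1; torsion from ∂_3 factors > 1: none. So H_2 ≅ Z.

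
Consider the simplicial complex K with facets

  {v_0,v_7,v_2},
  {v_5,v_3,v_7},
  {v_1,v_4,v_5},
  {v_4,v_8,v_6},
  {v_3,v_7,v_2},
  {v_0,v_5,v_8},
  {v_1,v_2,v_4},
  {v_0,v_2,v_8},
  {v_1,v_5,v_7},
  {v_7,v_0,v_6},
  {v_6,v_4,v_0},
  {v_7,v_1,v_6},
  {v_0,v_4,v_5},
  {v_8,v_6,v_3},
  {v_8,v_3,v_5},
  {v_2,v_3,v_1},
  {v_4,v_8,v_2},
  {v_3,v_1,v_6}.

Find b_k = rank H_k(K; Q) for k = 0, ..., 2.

Take the total order v_0 < v_1 < v_2 < v_3 < v_4 < v_5 < v_6 < v_7 < v_8 on the vertex set. Then K (dimension 2) consists of the simplices:

  0-simplices (9): [v_0], [v_1], [v_2], [v_3], [v_4], [v_5], [v_6], [v_7], [v_8]
  1-simplices (27): (27 of them)
  2-simplices (18): (18 of them)

so the chain groups are C_0 ≅ Z^9, C_1 ≅ Z^27, C_2 ≅ Z^18.

∂_1: C_1 → C_0 is given by ∂[p,q] = [q] − [p]. For instance
  ∂[v_1,v_5] = [v_5] − [v_1].
As a 9×27 matrix over Z this has rank 8, with invariant factors (1,1,1,1,1,1,1,1).

∂_2: C_2 → C_1 acts by ∂[p,q,r] = [q,r] − [p,r] + [p,q]. For instance
  ∂[v_1,v_5,v_7] = [v_5,v_7] − [v_1,v_7] + [v_1,v_5],
  ∂[v_1,v_6,v_7] = [v_6,v_7] − [v_1,v_7] + [v_1,v_6].
As a 27×18 matrix over Z this has rank 18, with invariant factors (1,1,1,1,1,1,1,1,1,1,1,1,1,1,1,1,1,2).

Now H_k = ker ∂_k / im ∂_{k+1}, so:

  H_0: rank C_0 − rank ∂_1 = 9 − 8 = 1, and the invariant factors of ∂_1 are all 1, so H_0 ≅ Z.
  H_1: rank ker ∂_1 − rank ∂_2 = (27 − 8) − 18 = 1, and ∂_2 has invariant factor 2 > 1, so H_1 ≅ Z × Z/2.
  H_2: rank ker ∂_2 − rank ∂_3 = (18 − 18) − 0 = 0, and there is no ∂_3, so H_2 ≅ 0.

As a check, the Euler characteristic is 9 − 27 + 18 = 0, which agrees with 1 − 1 + 0 = 0.
(K is a triangulation of the Klein bottle.)

Hence the Betti numbers are b_0 = 1, b_1 = 1, b_2 = 0.

b_0 = 1, b_1 = 1, b_2 = 0.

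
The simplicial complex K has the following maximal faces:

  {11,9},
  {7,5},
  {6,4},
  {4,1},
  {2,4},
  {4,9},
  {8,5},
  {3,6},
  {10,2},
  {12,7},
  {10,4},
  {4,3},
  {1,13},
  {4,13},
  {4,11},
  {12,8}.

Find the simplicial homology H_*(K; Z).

Take the total order 1 < 2 < 3 < 4 < 5 < 6 < 7 < 8 < 9 < 10 < 11 < 12 < 13 on the vertex set. Then K (dimension 1) consists of the simplices:

  0-simplices (13): [1], [2], [3], [4], [5], [6], [7], [8], [9], [10], [11], [12], [13]
  1-simplices (16): [1,4], [1,13], [2,4], [2,10], [3,4], [3,6], [4,6], [4,9], [4,10], [4,11], [4,13], [5,7], [5,8], [7,12], [8,12], [9,11]

giving chain groups C_0 ≅ Z^13, C_1 ≅ Z^16.

Boundary ∂_1: C_1 → C_0 sends each edge [p,q] (with p < q) to q − p. For instance
  ∂[2,4] = [4] − [2].
As a 13×16 matrix over Z this has rank 11, with invariant factors (1,1,1,1,1,1,1,1,1,1,1).

Reading off H_k = ker ∂_k / im ∂_{k+1}:

  H_0: rank C_0 − rank ∂_1 = 13 − 11 = 2, and the invariant factors of ∂_1 are all 1, so H_0 = Z^2.
  H_1: rank ker ∂_1 − rank ∂_2 = (16 − 11) − 0 = 5, and there is no ∂_2, so H_1 = Z^5.

H_0 ≅ Z^2,  H_1 ≅ Z^5.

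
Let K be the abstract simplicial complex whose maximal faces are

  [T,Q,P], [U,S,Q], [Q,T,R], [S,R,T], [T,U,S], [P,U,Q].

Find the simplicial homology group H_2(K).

Order the vertices as P < Q < R < S < T < U. Listing each simplex with vertices in this order, K has dimension 2 with simplices:

  0-simplices (6): P, Q, R, S, T, U
  1-simplices (12): PQ, PT, PU, QR, QS, QT, QU, RS, RT, ST, SU, TU
  2-simplices (6): PQT, PQU, QRT, QSU, RST, STU

Hence C_0 ≅ Z^6, C_1 ≅ Z^12, C_2 ≅ Z^6.

Boundary ∂_1: C_1 → C_0 sends each edge [p,q] (with p < q) to q − p.
As a 6×12 matrix over Z this has rank 5, with invariant factors (1,1,1,1,1).

Boundary ∂_2: C_2 → C_1 sends each 2-simplex [p,q,r] to [q,r] − [p,r] + [p,q]. For instance
  ∂RST = ST − RT + RS,
  ∂QRT = RT − QT + QR.
The resulting 12×6 matrix has rank 6, and its Smith normal form has invariant factors (1,1,1,1,1,1).

Reading off H_k = ker ∂_k / im ∂_{k+1}:

  H_2: rank ker ∂_2 − rank ∂_3 = (6 − 6) − 0 = 0, and there is no ∂_3, so H_2 ≅ 0.

H_2 ≅ 0.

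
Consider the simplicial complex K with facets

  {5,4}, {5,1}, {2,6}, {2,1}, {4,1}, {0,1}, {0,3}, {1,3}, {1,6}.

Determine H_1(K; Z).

K has 7 vertices, 9 edges.
rank ∂_1 = 6, rank ∂_2 = 0 ⇒ b_1 = 9 − 6 − 0 = 3. So H_1 ≅ Z^3.

H_1 ≅ Z^3.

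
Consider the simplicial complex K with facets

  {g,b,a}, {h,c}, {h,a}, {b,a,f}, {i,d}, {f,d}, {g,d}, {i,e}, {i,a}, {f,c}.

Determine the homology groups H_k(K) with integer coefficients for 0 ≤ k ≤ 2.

H_0 = Z,  H_1 = Z^3,  H_2 = 0.

Fix the vertex order a < b < c < d < e < f < g < h < i and write every simplex with vertices in increasing order. Then dim K = 2 and the simplices of K are:

  0-simplices (9): a, b, c, d, e, f, g, h, i
  1-simplices (13): ab, af, ag, ah, ai, bf, bg, cf, ch, df, dg, di, ei
  2-simplices (2): abf, abg

Hence C_0 ≅ Z^9, C_1 ≅ Z^13, C_2 ≅ Z^2.

Boundary ∂_1: C_1 → C_0 sends each edge [p,q] (with p < q) to q − p. For instance
  ∂bg = g − b.
As a 9×13 matrix over Z this has rank 8, with invariant factors (1,1,1,1,1,1,1,1).

∂_2: C_2 → C_1 sends each 2-simplex [p,q,r] to [q,r] − [p,r] + [p,q]. For instance
  ∂abg = bg − ag + ab,
  ∂abf = bf − af + ab.
As a 13×2 matrix over Z this has rank 2, with invariant factors (1,1).

From H_k ≅ ker(∂_k) / im(∂_{k+1}) we obtain:

  H_0: rank C_0 − rank ∂_1 = 9 − 8 = 1, and the invariant factors of ∂_1 are all 1, so H_0 ≅ Z.
  H_1: rank ker ∂_1 − rank ∂_2 = (13 − 8) − 2 = 3, and the invariant factors of ∂_2 are all 1, so H_1 ≅ Z^3.
  H_2: rank ker ∂_2 − rank ∂_3 = (2 − 2) − 0 = 0, and there is no ∂_3, so H_2 ≅ 0.

As a check, the Euler characteristic is 9 − 13 + 2 = -2, which agrees with 1 − 3 + 0 = -2.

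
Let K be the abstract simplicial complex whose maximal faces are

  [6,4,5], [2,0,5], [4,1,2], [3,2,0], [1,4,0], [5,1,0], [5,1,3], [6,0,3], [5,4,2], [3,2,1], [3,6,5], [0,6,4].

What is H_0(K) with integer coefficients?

We work with the vertex ordering 0 < 1 < 2 < 3 < 4 < 5 < 6. The simplices of K, each written with vertices in increasing order, are:

  0-simplices (7): [0], [1], [2], [3], [4], [5], [6]
  1-simplices (18): [0,1], [0,2], [0,3], [0,4], [0,5], [0,6], [1,2], [1,3], [1,4], [1,5], [2,3], [2,4], [2,5], [3,5], [3,6], [4,5], [4,6], [5,6]
  2-simplices (12): [0,1,4], [0,1,5], [0,2,3], [0,2,5], [0,3,6], [0,4,6], [1,2,3], [1,2,4], [1,3,5], [2,4,5], [3,5,6], [4,5,6]

so the chain groups are C_0 ≅ Z^7, C_1 ≅ Z^18, C_2 ≅ Z^12.

The boundary map ∂_1: C_1 → C_0 sends each edge [p,q] (with p < q) to q − p.
As a 7×18 matrix over Z this has rank 6, with invariant factors (1,1,1,1,1,1).

The boundary map ∂_2: C_2 → C_1 acts by ∂[p,q,r] = [q,r] − [p,r] + [p,q]. For instance
  ∂[1,3,5] = [3,5] − [1,5] + [1,3],
  ∂[0,3,6] = [3,6] − [0,6] + [0,3].
This gives a 18×12 integer matrix of rank 12; reducing to Smith normal form yields diagonal entries (1,1,1,1,1,1,1,1,1,1,1,2).

From H_k ≅ ker(∂_k) / im(∂_{k+1}) we obtain:

  H_0: rank C_0 − rank ∂_1 = 7 − 6 = 1, and the invariant factors of ∂_1 are all 1, so H_0 = Z.

H_0 = Z.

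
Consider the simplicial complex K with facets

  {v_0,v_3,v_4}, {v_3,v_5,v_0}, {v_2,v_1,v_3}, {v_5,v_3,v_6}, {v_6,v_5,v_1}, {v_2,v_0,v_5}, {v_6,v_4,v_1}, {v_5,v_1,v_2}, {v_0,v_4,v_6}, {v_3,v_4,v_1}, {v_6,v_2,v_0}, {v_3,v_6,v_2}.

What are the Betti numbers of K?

b_0 = 1, b_1 = 0, b_2 = 0.

K has 7 vertices, 18 edges, 12 triangles.
rank ∂_0 = 0, rank ∂_1 = 6 ⇒ b_0 = 7 − 0 − 6 = 1; all invariant factors of ∂_1 are 1 so no torsion. So H_0 = Z.
rank ∂_1 = 6, rank ∂_2 = 12 ⇒ b_1 = 18 − 6 − 12 = 0; ∂_2 has invariant factor(s) [2] giving torsion. So H_1 = Z/2Z.
rank ∂_2 = 12, rank ∂_3 = 0 ⇒ b_2 = 12 − 12 − 0 = 0. So H_2 = 0.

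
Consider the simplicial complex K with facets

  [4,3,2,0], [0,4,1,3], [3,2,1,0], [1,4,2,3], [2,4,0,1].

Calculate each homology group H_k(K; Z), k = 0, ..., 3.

Order the vertices as 0 < 1 < 2 < 3 < 4. Listing each simplex with vertices in this order, K has dimension 3 with simplices:

  0-simplices (5): [0], [1], [2], [3], [4]
  1-simplices (10): [0,1], [0,2], [0,3], [0,4], [1,2], [1,3], [1,4], [2,3], [2,4], [3,4]
  2-simplices (10): [0,1,2], [0,1,3], [0,1,4], [0,2,3], [0,2,4], [0,3,4], [1,2,3], [1,2,4], [1,3,4], [2,3,4]
  3-simplices (5): [0,1,2,3], [0,1,2,4], [0,1,3,4], [0,2,3,4], [1,2,3,4]

Hence C_0 ≅ Z^5, C_1 ≅ Z^10, C_2 ≅ Z^10, C_3 ≅ Z^5.

The boundary map ∂_1: C_1 → C_0 maps an edge to its endpoints' difference, ∂[p,q] = q − p. For instance
  ∂[1,3] = [3] − [1].
The resulting 5×10 matrix has rank 4, and its Smith normal form has invariant factors (1,1,1,1).

∂_2: C_2 → C_1 acts by ∂[p,q,r] = [q,r] − [p,r] + [p,q]. For instance
  ∂[0,1,4] = [1,4] − [0,4] + [0,1],
  ∂[1,2,3] = [2,3] − [1,3] + [1,2].
This gives a 10×10 integer matrix of rank 6; reducing to Smith normal form yields diagonal entries (1,1,1,1,1,1).

Boundary ∂_3: C_3 → C_2 sends each 3-simplex σ to the alternating sum Σ_i (−1)^i (σ with its i-th vertex removed). For instance
  ∂[1,2,3,4] = [2,3,4] − [1,3,4] + [1,2,4] − [1,2,3],
  ∂[0,1,2,3] = [1,2,3] − [0,2,3] + [0,1,3] − [0,1,2].
The resulting 10×5 matrix has rank 4, and its Smith normal form has invariant factors (1,1,1,1).

Reading off H_k = ker ∂_k / im ∂_{k+1}:

  H_0: rank C_0 − rank ∂_1 = 5 − 4 = 1, and the invariant factors of ∂_1 are all 1, so H_0 ≅ Z.
  H_1: rank ker ∂_1 − rank ∂_2 = (10 − 4) − 6 = 0, and the invariant factors of ∂_2 are all 1, so H_1 ≅ 0.
  H_2: rank ker ∂_2 − rank ∂_3 = (10 − 6) − 4 = 0, and the invariant factors of ∂_3 are all 1, so H_2 ≅ 0.
  H_3: rank ker ∂_3 − rank ∂_4 = (5 − 4) − 0 = 1, and there is no ∂_4, so H_3 ≅ Z.

As a check, the Euler characteristic is 5 − 10 + 10 − 5 = 0, which agrees with 1 − 0 + 0 − 1 = 0.

H_0 ≅ Z,  H_1 = 0,  H_2 = 0,  H_3 ≅ Z.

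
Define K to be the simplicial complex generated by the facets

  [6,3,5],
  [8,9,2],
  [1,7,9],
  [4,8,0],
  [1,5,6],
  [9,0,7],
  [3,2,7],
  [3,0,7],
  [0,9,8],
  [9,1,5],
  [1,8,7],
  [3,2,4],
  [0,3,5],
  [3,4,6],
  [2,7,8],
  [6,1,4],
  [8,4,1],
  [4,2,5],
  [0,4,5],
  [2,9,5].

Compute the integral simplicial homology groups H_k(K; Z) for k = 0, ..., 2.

H_0 = Z,  H_1 = Z × Z/2,  H_2 = 0.

Fix the vertex order 0 < 1 < 2 < 3 < 4 < 5 < 6 < 7 < 8 < 9 and write every simplex with vertices in increasing order. Then dim K = 2 and the simplices of K are:

  0-simplices (10): [0], [1], [2], [3], [4], [5], [6], [7], [8], [9]
  1-simplices (30): (30 of them)
  2-simplices (20): (20 of them)

Hence C_0 ≅ Z^10, C_1 ≅ Z^30, C_2 ≅ Z^20.

The boundary map ∂_1: C_1 → C_0 is given by ∂[p,q] = [q] − [p]. For instance
  ∂[4,6] = [6] − [4].
The resulting 10×30 matrix has rank 9, and its Smith normal form has invariant factors (1,1,1,1,1,1,1,1,1).

∂_2: C_2 → C_1 sends each 2-simplex [p,q,r] to [q,r] − [p,r] + [p,q]. For instance
  ∂[2,8,9] = [8,9] − [2,9] + [2,8],
  ∂[3,5,6] = [5,6] − [3,6] + [3,5].
As a 30×20 matrix over Z this has rank 20, with invariant factors (1,1,1,1,1,1,1,1,1,1,1,1,1,1,1,1,1,1,1,2).

Now H_k = ker ∂_k / im ∂_{k+1}, so:

  H_0: rank C_0 − rank ∂_1 = 10 − 9 = 1, and the invariant factors of ∂_1 are all 1, so H_0 = Z.
  H_1: rank ker ∂_1 − rank ∂_2 = (30 − 9) − 20 = 1, and ∂_2 has invariant factor 2 > 1, so H_1 = Z × Z/2.
  H_2: rank ker ∂_2 − rank ∂_3 = (20 − 20) − 0 = 0, and there is no ∂_3, so H_2 = 0.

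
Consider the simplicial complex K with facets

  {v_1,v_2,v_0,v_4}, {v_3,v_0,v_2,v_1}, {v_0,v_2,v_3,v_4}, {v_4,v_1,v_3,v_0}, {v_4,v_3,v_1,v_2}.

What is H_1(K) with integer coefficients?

H_1 = 0.

Take the total order v_0 < v_1 < v_2 < v_3 < v_4 on the vertex set. Then K (dimension 3) consists of the simplices:

  0-simplices (5): [v_0], [v_1], [v_2], [v_3], [v_4]
  1-simplices (10): [v_0,v_1], [v_0,v_2], [v_0,v_3], [v_0,v_4], [v_1,v_2], [v_1,v_3], [v_1,v_4], [v_2,v_3], [v_2,v_4], [v_3,v_4]
  2-simplices (10): [v_0,v_1,v_2], [v_0,v_1,v_3], [v_0,v_1,v_4], [v_0,v_2,v_3], [v_0,v_2,v_4], [v_0,v_3,v_4], [v_1,v_2,v_3], [v_1,v_2,v_4], [v_1,v_3,v_4], [v_2,v_3,v_4]
  3-simplices (5): [v_0,v_1,v_2,v_3], [v_0,v_1,v_2,v_4], [v_0,v_1,v_3,v_4], [v_0,v_2,v_3,v_4], [v_1,v_2,v_3,v_4]

Hence C_0 ≅ Z^5, C_1 ≅ Z^10, C_2 ≅ Z^10, C_3 ≅ Z^5.

The boundary map ∂_1: C_1 → C_0 maps an edge to its endpoints' difference, ∂[p,q] = q − p.
This gives a 5×10 integer matrix of rank 4; reducing to Smith normal form yields diagonal entries (1,1,1,1).

∂_2: C_2 → C_1 sends each 2-simplex [p,q,r] to [q,r] − [p,r] + [p,q]. For instance
  ∂[v_0,v_1,v_4] = [v_1,v_4] − [v_0,v_4] + [v_0,v_1],
  ∂[v_1,v_2,v_4] = [v_2,v_4] − [v_1,v_4] + [v_1,v_2].
As a 10×10 matrix over Z this has rank 6, with invariant factors (1,1,1,1,1,1).

Boundary ∂_3: C_3 → C_2 sends each 3-simplex σ to the alternating sum Σ_i (−1)^i (σ with its i-th vertex removed). For instance
  ∂[v_0,v_1,v_3,v_4] = [v_1,v_3,v_4] − [v_0,v_3,v_4] + [v_0,v_1,v_4] − [v_0,v_1,v_3],
  ∂[v_1,v_2,v_3,v_4] = [v_2,v_3,v_4] − [v_1,v_3,v_4] + [v_1,v_2,v_4] − [v_1,v_2,v_3].
This gives a 10×5 integer matrix of rank 4; reducing to Smith normal form yields diagonal entries (1,1,1,1).

From H_k ≅ ker(∂_k) / im(∂_{k+1}) we obtain:

  H_1: rank ker ∂_1 − rank ∂_2 = (10 − 4) − 6 = 0, and the invariant factors of ∂_2 are all 1, so H_1 = 0.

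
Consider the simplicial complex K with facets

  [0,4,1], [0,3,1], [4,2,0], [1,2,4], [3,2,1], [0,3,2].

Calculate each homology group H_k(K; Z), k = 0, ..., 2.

H_0 = Z,  H_1 = 0,  H_2 = Z.

Take the total order 0 < 1 < 2 < 3 < 4 on the vertex set. Then K (dimension 2) consists of the simplices:

  0-simplices (5): [0], [1], [2], [3], [4]
  1-simplices (9): [0,1], [0,2], [0,3], [0,4], [1,2], [1,3], [1,4], [2,3], [2,4]
  2-simplices (6): [0,1,3], [0,1,4], [0,2,3], [0,2,4], [1,2,3], [1,2,4]

so the chain groups are C_0 ≅ Z^5, C_1 ≅ Z^9, C_2 ≅ Z^6.

Boundary ∂_1: C_1 → C_0 maps an edge to its endpoints' difference, ∂[p,q] = q − p.
As a 5×9 matrix over Z this has rank 4, with invariant factors (1,1,1,1).

The boundary map ∂_2: C_2 → C_1 sends each 2-simplex [p,q,r] to [q,r] − [p,r] + [p,q]. For instance
  ∂[0,2,3] = [2,3] − [0,3] + [0,2],
  ∂[1,2,3] = [2,3] − [1,3] + [1,2].
The resulting 9×6 matrix has rank 5, and its Smith normal form has invariant factors (1,1,1,1,1).

From H_k ≅ ker(∂_k) / im(∂_{k+1}) we obtain:

  H_0: rank C_0 − rank ∂_1 = 5 − 4 = 1, and the invariant factors of ∂_1 are all 1, so H_0 ≅ Z.
  H_1: rank ker ∂_1 − rank ∂_2 = (9 − 4) − 5 = 0, and the invariant factors of ∂_2 are all 1, so H_1 ≅ 0.
  H_2: rank ker ∂_2 − rank ∂_3 = (6 − 5) − 0 = 1, and there is no ∂_3, so H_2 ≅ Z.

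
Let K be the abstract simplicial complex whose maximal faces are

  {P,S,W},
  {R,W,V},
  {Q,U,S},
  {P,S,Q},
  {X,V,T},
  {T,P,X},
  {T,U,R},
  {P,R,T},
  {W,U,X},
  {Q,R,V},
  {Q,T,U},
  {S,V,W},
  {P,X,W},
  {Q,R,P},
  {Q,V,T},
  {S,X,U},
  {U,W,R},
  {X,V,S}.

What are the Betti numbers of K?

b_0 = 1, b_1 = 1, b_2 = 0.

Fix the vertex order P < Q < R < S < T < U < V < W < X and write every simplex with vertices in increasing order. Then dim K = 2 and the simplices of K are:

  0-simplices (9): P, Q, R, S, T, U, V, W, X
  1-simplices (27): PQ, PR, PS, PT, PW, PX, QR, QS, QT, QU, QV, RT, RU, RV, RW, SU, SV, SW, SX, TU, TV, TX, UW, UX, VW, VX, WX
  2-simplices (18): PQR, PQS, PRT, PSW, PTX, PWX, QRV, QSU, QTU, QTV, RTU, RUW, RVW, SUX, SVW, SVX, TVX, UWX

Hence C_0 ≅ Z^9, C_1 ≅ Z^27, C_2 ≅ Z^18.

∂_1: C_1 → C_0 is given by ∂[p,q] = [q] − [p].
The 9×27 boundary matrix has rank 8 and Smith normal form diag(1,1,1,1,1,1,1,1).

∂_2: C_2 → C_1 acts by ∂[p,q,r] = [q,r] − [p,r] + [p,q]. For instance
  ∂QRV = RV − QV + QR,
  ∂PWX = WX − PX + PW.
This gives a 27×18 integer matrix of rank 18; reducing to Smith normal form yields diagonal entries (1,1,1,1,1,1,1,1,1,1,1,1,1,1,1,1,1,2).

Now H_k = ker ∂_k / im ∂_{k+1}, so:

  H_0: rank C_0 − rank ∂_1 = 9 − 8 = 1, and the invariant factors of ∂_1 are all 1, so H_0 = Z.
  H_1: rank ker ∂_1 − rank ∂_2 = (27 − 8) − 18 = 1, and ∂_2 has invariant factor 2 > 1, so H_1 = Z ⊕ Z/2Z.
  H_2: rank ker ∂_2 − rank ∂_3 = (18 − 18) − 0 = 0, and there is no ∂_3, so H_2 = 0.

Hence the Betti numbers are b_0 = 1, b_1 = 1, b_2 = 0.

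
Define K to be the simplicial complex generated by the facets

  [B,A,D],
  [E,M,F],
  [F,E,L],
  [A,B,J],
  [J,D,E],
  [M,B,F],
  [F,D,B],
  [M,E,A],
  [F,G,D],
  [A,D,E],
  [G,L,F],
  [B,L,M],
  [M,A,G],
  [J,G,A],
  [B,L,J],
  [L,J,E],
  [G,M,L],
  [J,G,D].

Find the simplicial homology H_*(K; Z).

H_0 = Z,  H_1 = Z ⊕ Z/2Z,  H_2 = 0.

We work with the vertex ordering A < B < D < E < F < G < J < L < M. The simplices of K, each written with vertices in increasing order, are:

  0-simplices (9): A, B, D, E, F, G, J, L, M
  1-simplices (27): AB, AD, AE, AG, AJ, AM, BD, BF, BJ, BL, BM, DE, DF, DG, DJ, EF, EJ, EL, EM, FG, FL, FM, GJ, GL, GM, JL, LM
  2-simplices (18): ABD, ABJ, ADE, AEM, AGJ, AGM, BDF, BFM, BJL, BLM, DEJ, DFG, DGJ, EFL, EFM, EJL, FGL, GLM

giving chain groups C_0 ≅ Z^9, C_1 ≅ Z^27, C_2 ≅ Z^18.

∂_1: C_1 → C_0 is given by ∂[p,q] = [q] − [p].
The resulting 9×27 matrix has rank 8, and its Smith normal form has invariant factors (1,1,1,1,1,1,1,1).

The boundary map ∂_2: C_2 → C_1 maps a triangle to the signed sum of its edges. For instance
  ∂DEJ = EJ − DJ + DE,
  ∂AEM = EM − AM + AE.
The 27×18 boundary matrix has rank 18 and Smith normal form diag(1,1,1,1,1,1,1,1,1,1,1,1,1,1,1,1,1,2).

Reading off H_k = ker ∂_k / im ∂_{k+1}:

  H_0: rank C_0 − rank ∂_1 = 9 − 8 = 1, and the invariant factors of ∂_1 are all 1, so H_0 ≅ Z.
  H_1: rank ker ∂_1 − rank ∂_2 = (27 − 8) − 18 = 1, and ∂_2 has invariant factor 2 > 1, so H_1 ≅ Z ⊕ Z/2Z.
  H_2: rank ker ∂_2 − rank ∂_3 = (18 − 18) − 0 = 0, and there is no ∂_3, so H_2 ≅ 0.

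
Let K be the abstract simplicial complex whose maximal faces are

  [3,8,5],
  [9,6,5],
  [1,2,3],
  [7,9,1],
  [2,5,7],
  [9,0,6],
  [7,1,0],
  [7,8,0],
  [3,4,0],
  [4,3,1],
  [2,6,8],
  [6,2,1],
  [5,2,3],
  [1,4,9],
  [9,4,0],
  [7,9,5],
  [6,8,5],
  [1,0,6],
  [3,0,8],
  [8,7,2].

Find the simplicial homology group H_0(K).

H_0 ≅ Z.

Fix the vertex order 0 < 1 < 2 < 3 < 4 < 5 < 6 < 7 < 8 < 9 and write every simplex with vertices in increasing order. Then dim K = 2 and the simplices of K are:

  0-simplices (10): [0], [1], [2], [3], [4], [5], [6], [7], [8], [9]
  1-simplices (30): (30 of them)
  2-simplices (20): (20 of them)

giving chain groups C_0 ≅ Z^10, C_1 ≅ Z^30, C_2 ≅ Z^20.

The boundary map ∂_1: C_1 → C_0 sends each edge [p,q] (with p < q) to q − p. For instance
  ∂[1,2] = [2] − [1].
The resulting 10×30 matrix has rank 9, and its Smith normal form has invariant factors (1,1,1,1,1,1,1,1,1).

The boundary map ∂_2: C_2 → C_1 maps a triangle to the signed sum of its edges. For instance
  ∂[2,3,5] = [3,5] − [2,5] + [2,3],
  ∂[0,3,4] = [3,4] − [0,4] + [0,3].
The resulting 30×20 matrix has rank 20, and its Smith normal form has invariant factors (1,1,1,1,1,1,1,1,1,1,1,1,1,1,1,1,1,1,1,2).

Now H_k = ker ∂_k / im ∂_{k+1}, so:

  H_0: rank C_0 − rank ∂_1 = 10 − 9 = 1, and the invariant factors of ∂_1 are all 1, so H_0 ≅ Z.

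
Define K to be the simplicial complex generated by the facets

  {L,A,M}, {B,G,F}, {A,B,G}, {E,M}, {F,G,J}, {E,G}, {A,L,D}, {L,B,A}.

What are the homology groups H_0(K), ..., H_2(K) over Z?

H_0 ≅ Z,  H_1 ≅ Z,  H_2 = 0.

We work with the vertex ordering A < B < D < E < F < G < J < L < M. The simplices of K, each written with vertices in increasing order, are:

  0-simplices (9): A, B, D, E, F, G, J, L, M
  1-simplices (15): AB, AD, AG, AL, AM, BF, BG, BL, DL, EG, EM, FG, FJ, GJ, LM
  2-simplices (6): ABG, ABL, ADL, ALM, BFG, FGJ

so the chain groups are C_0 ≅ Z^9, C_1 ≅ Z^15, C_2 ≅ Z^6.

Boundary ∂_1: C_1 → C_0 is given by ∂[p,q] = [q] − [p]. For instance
  ∂AM = M − A.
The resulting 9×15 matrix has rank 8, and its Smith normal form has invariant factors (1,1,1,1,1,1,1,1).

The boundary map ∂_2: C_2 → C_1 acts by ∂[p,q,r] = [q,r] − [p,r] + [p,q]. For instance
  ∂ABL = BL − AL + AB,
  ∂BFG = FG − BG + BF.
This gives a 15×6 integer matrix of rank 6; reducing to Smith normal form yields diagonal entries (1,1,1,1,1,1).

Now H_k = ker ∂_k / im ∂_{k+1}, so:

  H_0: rank C_0 − rank ∂_1 = 9 − 8 = 1, and the invariant factors of ∂_1 are all 1, so H_0 ≅ Z.
  H_1: rank ker ∂_1 − rank ∂_2 = (15 − 8) − 6 = 1, and the invariant factors of ∂_2 are all 1, so H_1 ≅ Z.
  H_2: rank ker ∂_2 − rank ∂_3 = (6 − 6) − 0 = 0, and there is no ∂_3, so H_2 ≅ 0.

As a check, the Euler characteristic is 9 − 15 + 6 = 0, which agrees with 1 − 1 + 0 = 0.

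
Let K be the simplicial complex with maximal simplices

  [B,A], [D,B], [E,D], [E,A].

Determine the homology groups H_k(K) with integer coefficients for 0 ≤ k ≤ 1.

Take the total order A < B < D < E on the vertex set. Then K (dimension 1) consists of the simplices:

  0-simplices (4): A, B, D, E
  1-simplices (4): AB, AE, BD, DE

so the chain groups are C_0 ≅ Z^4, C_1 ≅ Z^4.

∂_1: C_1 → C_0 maps an edge to its endpoints' difference, ∂[p,q] = q − p. For instance
  ∂AB = B − A.
The 4×4 boundary matrix has rank 3 and Smith normal form diag(1,1,1).

Reading off H_k = ker ∂_k / im ∂_{k+1}:

  H_0: rank C_0 − rank ∂_1 = 4 − 3 = 1, and the invariant factors of ∂_1 are all 1, so H_0 ≅ Z.
  H_1: rank ker ∂_1 − rank ∂_2 = (4 − 3) − 0 = 1, and there is no ∂_2, so H_1 ≅ Z.

H_0 ≅ Z,  H_1 ≅ Z.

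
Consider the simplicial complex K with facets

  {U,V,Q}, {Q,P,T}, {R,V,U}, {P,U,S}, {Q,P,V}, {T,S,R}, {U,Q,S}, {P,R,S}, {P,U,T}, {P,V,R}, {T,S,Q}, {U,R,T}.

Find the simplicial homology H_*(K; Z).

We work with the vertex ordering P < Q < R < S < T < U < V. The simplices of K, each written with vertices in increasing order, are:

  0-simplices (7): P, Q, R, S, T, U, V
  1-simplices (18): PQ, PR, PS, PT, PU, PV, QS, QT, QU, QV, RS, RT, RU, RV, ST, SU, TU, UV
  2-simplices (12): PQT, PQV, PRS, PRV, PSU, PTU, QST, QSU, QUV, RST, RTU, RUV

Hence C_0 ≅ Z^7, C_1 ≅ Z^18, C_2 ≅ Z^12.

The boundary map ∂_1: C_1 → C_0 is given by ∂[p,q] = [q] − [p]. For instance
  ∂PV = V − P.
The 7×18 boundary matrix has rank 6 and Smith normal form diag(1,1,1,1,1,1).

The boundary map ∂_2: C_2 → C_1 acts by ∂[p,q,r] = [q,r] − [p,r] + [p,q]. For instance
  ∂QUV = UV − QV + QU,
  ∂RST = ST − RT + RS.
As a 18×12 matrix over Z this has rank 12, with invariant factors (1,1,1,1,1,1,1,1,1,1,1,2).

Computing H_k = (kernel of ∂_k) / (image of ∂_{k+1}):

  H_0: rank C_0 − rank ∂_1 = 7 − 6 = 1, and the invariant factors of ∂_1 are all 1, so H_0 ≅ Z.
  H_1: rank ker ∂_1 − rank ∂_2 = (18 − 6) − 12 = 0, and ∂_2 has invariant factor 2 > 1, so H_1 ≅ Z/2.
  H_2: rank ker ∂_2 − rank ∂_3 = (12 − 12) − 0 = 0, and there is no ∂_3, so H_2 ≅ 0.

H_0 ≅ Z,  H_1 ≅ Z/2,  H_2 = 0.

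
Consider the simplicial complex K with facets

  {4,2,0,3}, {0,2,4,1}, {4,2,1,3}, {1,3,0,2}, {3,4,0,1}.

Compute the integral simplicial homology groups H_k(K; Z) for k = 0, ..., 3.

H_0 ≅ Z,  H_1 = 0,  H_2 = 0,  H_3 ≅ Z.

Take the total order 0 < 1 < 2 < 3 < 4 on the vertex set. Then K (dimension 3) consists of the simplices:

  0-simplices (5): [0], [1], [2], [3], [4]
  1-simplices (10): [0,1], [0,2], [0,3], [0,4], [1,2], [1,3], [1,4], [2,3], [2,4], [3,4]
  2-simplices (10): [0,1,2], [0,1,3], [0,1,4], [0,2,3], [0,2,4], [0,3,4], [1,2,3], [1,2,4], [1,3,4], [2,3,4]
  3-simplices (5): [0,1,2,3], [0,1,2,4], [0,1,3,4], [0,2,3,4], [1,2,3,4]

so the chain groups are C_0 ≅ Z^5, C_1 ≅ Z^10, C_2 ≅ Z^10, C_3 ≅ Z^5.

The boundary map ∂_1: C_1 → C_0 sends each edge [p,q] (with p < q) to q − p. For instance
  ∂[0,1] = [1] − [0].
The resulting 5×10 matrix has rank 4, and its Smith normal form has invariant factors (1,1,1,1).

The boundary map ∂_2: C_2 → C_1 sends each 2-simplex [p,q,r] to [q,r] − [p,r] + [p,q]. For instance
  ∂[1,3,4] = [3,4] − [1,4] + [1,3],
  ∂[1,2,3] = [2,3] − [1,3] + [1,2].
The 10×10 boundary matrix has rank 6 and Smith normal form diag(1,1,1,1,1,1).

Boundary ∂_3: C_3 → C_2 sends each 3-simplex σ to the alternating sum Σ_i (−1)^i (σ with its i-th vertex removed). For instance
  ∂[0,1,2,4] = [1,2,4] − [0,2,4] + [0,1,4] − [0,1,2],
  ∂[0,1,2,3] = [1,2,3] − [0,2,3] + [0,1,3] − [0,1,2].
The resulting 10×5 matrix has rank 4, and its Smith normal form has invariant factors (1,1,1,1).

Reading off H_k = ker ∂_k / im ∂_{k+1}:

  H_0: rank C_0 − rank ∂_1 = 5 − 4 = 1, and the invariant factors of ∂_1 are all 1, so H_0 = Z.
  H_1: rank ker ∂_1 − rank ∂_2 = (10 − 4) − 6 = 0, and the invariant factors of ∂_2 are all 1, so H_1 = 0.
  H_2: rank ker ∂_2 − rank ∂_3 = (10 − 6) − 4 = 0, and the invariant factors of ∂_3 are all 1, so H_2 = 0.
  H_3: rank ker ∂_3 − rank ∂_4 = (5 − 4) − 0 = 1, and there is no ∂_4, so H_3 = Z.

As a check, the Euler characteristic is 5 − 10 + 10 − 5 = 0, which agrees with 1 − 0 + 0 − 1 = 0.
(K is a triangulation of the 3-sphere S^3.)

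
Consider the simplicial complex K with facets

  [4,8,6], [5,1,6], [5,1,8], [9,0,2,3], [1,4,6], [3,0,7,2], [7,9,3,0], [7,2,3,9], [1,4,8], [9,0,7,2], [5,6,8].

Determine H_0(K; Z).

We work with the vertex ordering 0 < 1 < 2 < 3 < 4 < 5 < 6 < 7 < 8 < 9. The simplices of K, each written with vertices in increasing order, are:

  0-simplices (10): [0], [1], [2], [3], [4], [5], [6], [7], [8], [9]
  1-simplices (19): [0,2], [0,3], [0,7], [0,9], [1,4], [1,5], [1,6], [1,8], [2,3], [2,7], [2,9], [3,7], [3,9], [4,6], [4,8], [5,6], [5,8], [6,8], [7,9]
  2-simplices (16): [0,2,3], [0,2,7], [0,2,9], [0,3,7], [0,3,9], [0,7,9], [1,4,6], [1,4,8], [1,5,6], [1,5,8], [2,3,7], [2,3,9], [2,7,9], [3,7,9], [4,6,8], [5,6,8]
  3-simplices (5): [0,2,3,7], [0,2,3,9], [0,2,7,9], [0,3,7,9], [2,3,7,9]

so the chain groups are C_0 ≅ Z^10, C_1 ≅ Z^19, C_2 ≅ Z^16, C_3 ≅ Z^5.

∂_1: C_1 → C_0 maps an edge to its endpoints' difference, ∂[p,q] = q − p.
The resulting 10×19 matrix has rank 8, and its Smith normal form has invariant factors (1,1,1,1,1,1,1,1).

Boundary ∂_2: C_2 → C_1 sends each 2-simplex [p,q,r] to [q,r] − [p,r] + [p,q]. For instance
  ∂[5,6,8] = [6,8] − [5,8] + [5,6],
  ∂[0,2,7] = [2,7] − [0,7] + [0,2].
This gives a 19×16 integer matrix of rank 11; reducing to Smith normal form yields diagonal entries (1,1,1,1,1,1,1,1,1,1,1).

Boundary ∂_3: C_3 → C_2 sends each 3-simplex σ to the alternating sum Σ_i (−1)^i (σ with its i-th vertex removed). For instance
  ∂[0,3,7,9] = [3,7,9] − [0,7,9] + [0,3,9] − [0,3,7],
  ∂[0,2,3,9] = [2,3,9] − [0,3,9] + [0,2,9] − [0,2,3].
This gives a 16×5 integer matrix of rank 4; reducing to Smith normal form yields diagonal entries (1,1,1,1).

Computing H_k = (kernel of ∂_k) / (image of ∂_{k+1}):

  H_0: rank C_0 − rank ∂_1 = 10 − 8 = 2, and the invariant factors of ∂_1 are all 1, so H_0 = Z^2.

H_0 = Z^2.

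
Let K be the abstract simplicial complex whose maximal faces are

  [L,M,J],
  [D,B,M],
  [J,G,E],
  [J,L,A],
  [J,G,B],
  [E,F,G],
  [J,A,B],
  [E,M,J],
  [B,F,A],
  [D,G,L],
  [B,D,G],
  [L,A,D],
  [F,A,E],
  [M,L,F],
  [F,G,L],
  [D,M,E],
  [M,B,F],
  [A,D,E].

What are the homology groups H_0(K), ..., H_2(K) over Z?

H_0 = Z,  H_1 = Z^2,  H_2 = Z.

Order the vertices as A < B < D < E < F < G < J < L < M. Listing each simplex with vertices in this order, K has dimension 2 with simplices:

  0-simplices (9): A, B, D, E, F, G, J, L, M
  1-simplices (27): AB, AD, AE, AF, AJ, AL, BD, BF, BG, BJ, BM, DE, DG, DL, DM, EF, EG, EJ, EM, FG, FL, FM, GJ, GL, JL, JM, LM
  2-simplices (18): ABF, ABJ, ADE, ADL, AEF, AJL, BDG, BDM, BFM, BGJ, DEM, DGL, EFG, EGJ, EJM, FGL, FLM, JLM

so the chain groups are C_0 ≅ Z^9, C_1 ≅ Z^27, C_2 ≅ Z^18.

∂_1: C_1 → C_0 sends each edge [p,q] (with p < q) to q − p.
The 9×27 boundary matrix has rank 8 and Smith normal form diag(1,1,1,1,1,1,1,1).

∂_2: C_2 → C_1 sends each 2-simplex [p,q,r] to [q,r] − [p,r] + [p,q]. For instance
  ∂DGL = GL − DL + DG,
  ∂FGL = GL − FL + FG.
The resulting 27×18 matrix has rank 17, and its Smith normal form has invariant factors (1,1,1,1,1,1,1,1,1,1,1,1,1,1,1,1,1).

From H_k ≅ ker(∂_k) / im(∂_{k+1}) we obtain:

  H_0: rank C_0 − rank ∂_1 = 9 − 8 = 1, and the invariant factors of ∂_1 are all 1, so H_0 = Z.
  H_1: rank ker ∂_1 − rank ∂_2 = (27 − 8) − 17 = 2, and the invariant factors of ∂_2 are all 1, so H_1 = Z^2.
  H_2: rank ker ∂_2 − rank ∂_3 = (18 − 17) − 0 = 1, and there is no ∂_3, so H_2 = Z.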